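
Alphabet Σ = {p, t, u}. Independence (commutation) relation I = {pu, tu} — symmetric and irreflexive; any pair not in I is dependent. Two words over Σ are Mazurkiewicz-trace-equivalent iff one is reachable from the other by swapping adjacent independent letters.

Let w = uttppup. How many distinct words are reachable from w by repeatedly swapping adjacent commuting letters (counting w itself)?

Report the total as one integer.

21

#0=u has no predecessor
#1=t has no predecessor
#2=t depends on [1:t]
#3=p depends on [2:t]
#4=p depends on [3:p]
#5=u depends on [0:u]
#6=p depends on [4:p]
sources: [0:u, 1:t]
N(rest) = Σ N(rest − s) over sources s of rest; N(one piece) = 1:
  size 1 → [5]=1  [6]=1
  size 2 → [0,5]=1  [4,6]=1  [5,6]=2
  size 3 → [0,5,6]=3  [3,4,6]=1  [4,5,6]=3
  size 4 → [0,4,5,6]=6  [2,3,4,6]=1  [3,4,5,6]=4
  size 5 → [0,3,4,5,6]=10  [1,2,3,4,6]=1  [2,3,4,5,6]=5
  first=0(u) contributes 6
  first=1(t) contributes 15
|[w]| = 21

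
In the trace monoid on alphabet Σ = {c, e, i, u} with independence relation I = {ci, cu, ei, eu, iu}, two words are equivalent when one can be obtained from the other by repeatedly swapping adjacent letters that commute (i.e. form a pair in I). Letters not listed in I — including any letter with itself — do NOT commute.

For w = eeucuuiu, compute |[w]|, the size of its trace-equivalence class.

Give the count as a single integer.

piece 0:e — minimal
piece 1:e rests on {0:e}
piece 2:u — minimal
piece 3:c rests on {1:e}
piece 4:u rests on {2:u}
piece 5:u rests on {4:u}
piece 6:i — minimal
piece 7:u rests on {5:u}
minimal pieces: {0:e, 2:u, 6:i}
ways to finish when only these pieces remain (= sum over removing one remaining piece with nothing left below it):
  1 left: {3}→1  {6}→1  {7}→1
  2 left: {1,3}→1  {3,6}→2  {3,7}→2  {5,7}→1  {6,7}→2
  3 left: {0,1,3}→1  {1,3,6}→3  {1,3,7}→3  {3,5,7}→3  {3,6,7}→6  {4,5,7}→1  {5,6,7}→3
  4 left: {0,1,3,6}→4  {0,1,3,7}→4  {1,3,5,7}→6  {1,3,6,7}→12  {2,4,5,7}→1  {3,4,5,7}→4  {3,5,6,7}→12  {4,5,6,7}→4
  5 left: {0,1,3,5,7}→10  {0,1,3,6,7}→20  {1,3,4,5,7}→10  {1,3,5,6,7}→30  {2,3,4,5,7}→5  {2,4,5,6,7}→5  {3,4,5,6,7}→20
  6 left: {0,1,3,4,5,7}→20  {0,1,3,5,6,7}→60  {1,2,3,4,5,7}→15  {1,3,4,5,6,7}→60  {2,3,4,5,6,7}→30
  placing 0:e first → 105 extensions
  placing 2:u first → 140 extensions
  placing 6:i first → 35 extensions
total linear extensions = 280

280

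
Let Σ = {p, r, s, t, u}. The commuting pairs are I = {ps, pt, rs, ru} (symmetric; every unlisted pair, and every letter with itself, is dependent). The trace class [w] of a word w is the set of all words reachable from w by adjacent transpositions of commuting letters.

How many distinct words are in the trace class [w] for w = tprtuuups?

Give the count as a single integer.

4

#0=t has no predecessor
#1=p has no predecessor
#2=r depends on [0:t, 1:p]
#3=t depends on [2:r]
#4=u depends on [3:t]
#5=u depends on [4:u]
#6=u depends on [5:u]
#7=p depends on [6:u]
#8=s depends on [6:u]
sources: [0:t, 1:p]
N(rest) = Σ N(rest − s) over sources s of rest; N(one piece) = 1:
  size 1 → [7]=1  [8]=1
  size 2 → [7,8]=2
  size 3 → [6,7,8]=2
  size 4 → [5,6,7,8]=2
  size 5 → [4,5,6,7,8]=2
  size 6 → [3,4,5,6,7,8]=2
  size 7 → [2,3,4,5,6,7,8]=2
  first=0(t) contributes 2
  first=1(p) contributes 2
|[w]| = 4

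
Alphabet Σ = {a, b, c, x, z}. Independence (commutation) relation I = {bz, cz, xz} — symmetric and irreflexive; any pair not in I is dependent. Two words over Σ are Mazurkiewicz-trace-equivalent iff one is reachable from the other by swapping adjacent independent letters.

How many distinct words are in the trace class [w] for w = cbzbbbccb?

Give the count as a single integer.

9

#0=c has no predecessor
#1=b depends on [0:c]
#2=z has no predecessor
#3=b depends on [1:b]
#4=b depends on [3:b]
#5=b depends on [4:b]
#6=c depends on [5:b]
#7=c depends on [6:c]
#8=b depends on [7:c]
sources: [0:c, 2:z]
N(rest) = Σ N(rest − s) over sources s of rest; N(one piece) = 1:
  size 1 → [2]=1  [8]=1
  size 2 → [2,8]=2  [7,8]=1
  size 3 → [2,7,8]=3  [6,7,8]=1
  size 4 → [2,6,7,8]=4  [5,6,7,8]=1
  size 5 → [2,5,6,7,8]=5  [4,5,6,7,8]=1
  size 6 → [2,4,5,6,7,8]=6  [3,4,5,6,7,8]=1
  size 7 → [1,3,4,5,6,7,8]=1  [2,3,4,5,6,7,8]=7
  first=0(c) contributes 8
  first=2(z) contributes 1
|[w]| = 9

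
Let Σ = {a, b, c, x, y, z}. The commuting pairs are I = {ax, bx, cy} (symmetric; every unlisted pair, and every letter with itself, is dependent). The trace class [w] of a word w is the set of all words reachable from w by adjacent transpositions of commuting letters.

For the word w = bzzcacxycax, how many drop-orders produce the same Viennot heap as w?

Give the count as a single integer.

piece 0:b — minimal
piece 1:z rests on {0:b}
piece 2:z rests on {1:z}
piece 3:c rests on {2:z}
piece 4:a rests on {3:c}
piece 5:c rests on {4:a}
piece 6:x rests on {5:c}
piece 7:y rests on {6:x}
piece 8:c rests on {6:x}
piece 9:a rests on {7:y, 8:c}
piece 10:x rests on {7:y, 8:c}
minimal pieces: {0:b}
ways to finish when only these pieces remain (= sum over removing one remaining piece with nothing left below it):
  1 left: {9}→1  {10}→1
  2 left: {9,10}→2
  3 left: {7,9,10}→2  {8,9,10}→2
  4 left: {7,8,9,10}→4
  5 left: {6,7,8,9,10}→4
  6 left: {5,6,7,8,9,10}→4
  7 left: {4,5,6,7,8,9,10}→4
  8 left: {3,4,5,6,7,8,9,10}→4
  9 left: {2,3,4,5,6,7,8,9,10}→4
  placing 0:b first → 4 extensions

4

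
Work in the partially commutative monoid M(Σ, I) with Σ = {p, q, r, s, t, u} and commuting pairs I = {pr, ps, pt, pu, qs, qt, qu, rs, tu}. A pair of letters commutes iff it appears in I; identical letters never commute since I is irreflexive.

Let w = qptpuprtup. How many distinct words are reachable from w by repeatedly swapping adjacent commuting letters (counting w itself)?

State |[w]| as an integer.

924

piece 0:q — minimal
piece 1:p rests on {0:q}
piece 2:t — minimal
piece 3:p rests on {1:p}
piece 4:u — minimal
piece 5:p rests on {3:p}
piece 6:r rests on {0:q, 2:t, 4:u}
piece 7:t rests on {6:r}
piece 8:u rests on {6:r}
piece 9:p rests on {5:p}
minimal pieces: {0:q, 2:t, 4:u}
ways to finish when only these pieces remain (= sum over removing one remaining piece with nothing left below it):
  1 left: {7}→1  {8}→1  {9}→1
  2 left: {5,9}→1  {7,8}→2  {7,9}→2  {8,9}→2
  3 left: {3,5,9}→1  {5,7,9}→3  {5,8,9}→3  {6,7,8}→2  {7,8,9}→6
  4 left: {1,3,5,9}→1  {2,6,7,8}→2  {3,5,7,9}→4  {3,5,8,9}→4  {4,6,7,8}→2  {5,7,8,9}→12  {6,7,8,9}→8
  5 left: {1,3,5,7,9}→5  {1,3,5,8,9}→5  {2,4,6,7,8}→4  {2,6,7,8,9}→10  {3,5,7,8,9}→20  {4,6,7,8,9}→10  {5,6,7,8,9}→20
  6 left: {1,3,5,7,8,9}→30  {2,4,6,7,8,9}→24  {2,5,6,7,8,9}→30  {3,5,6,7,8,9}→40  {4,5,6,7,8,9}→30
  7 left: {1,3,5,6,7,8,9}→70  {2,3,5,6,7,8,9}→70  {2,4,5,6,7,8,9}→84  {3,4,5,6,7,8,9}→70
  8 left: {0,1,3,5,6,7,8,9}→70  {1,2,3,5,6,7,8,9}→140  {1,3,4,5,6,7,8,9}→140  {2,3,4,5,6,7,8,9}→224
  placing 0:q first → 504 extensions
  placing 2:t first → 210 extensions
  placing 4:u first → 210 extensions
total linear extensions = 924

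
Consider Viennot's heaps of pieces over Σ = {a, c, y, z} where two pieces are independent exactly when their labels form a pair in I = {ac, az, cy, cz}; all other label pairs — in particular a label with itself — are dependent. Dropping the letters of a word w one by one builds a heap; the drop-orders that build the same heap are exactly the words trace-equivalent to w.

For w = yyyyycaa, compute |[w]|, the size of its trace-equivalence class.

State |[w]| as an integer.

piece 0:y — minimal
piece 1:y rests on {0:y}
piece 2:y rests on {1:y}
piece 3:y rests on {2:y}
piece 4:y rests on {3:y}
piece 5:c — minimal
piece 6:a rests on {4:y}
piece 7:a rests on {6:a}
minimal pieces: {0:y, 5:c}
ways to finish when only these pieces remain (= sum over removing one remaining piece with nothing left below it):
  1 left: {5}→1  {7}→1
  2 left: {5,7}→2  {6,7}→1
  3 left: {4,6,7}→1  {5,6,7}→3
  4 left: {3,4,6,7}→1  {4,5,6,7}→4
  5 left: {2,3,4,6,7}→1  {3,4,5,6,7}→5
  6 left: {1,2,3,4,6,7}→1  {2,3,4,5,6,7}→6
  placing 0:y first → 7 extensions
  placing 5:c first → 1 extensions
total linear extensions = 8

8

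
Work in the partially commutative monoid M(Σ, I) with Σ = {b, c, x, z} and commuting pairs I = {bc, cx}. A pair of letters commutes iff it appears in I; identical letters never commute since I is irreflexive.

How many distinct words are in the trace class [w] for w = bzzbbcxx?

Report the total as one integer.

5

drop 0:b onto floor
drop 1:z onto {0:b}
drop 2:z onto {1:z}
drop 3:b onto {2:z}
drop 4:b onto {3:b}
drop 5:c onto {2:z}
drop 6:x onto {4:b}
drop 7:x onto {6:x}
ground layer = {0:b}
drop-orders for the pieces not yet dropped (sum over which currently-grounded one goes next):
  1 to go: {5} 1  {7} 1
  2 to go: {5,7} 2  {6,7} 1
  3 to go: {4,6,7} 1  {5,6,7} 3
  4 to go: {3,4,6,7} 1  {4,5,6,7} 4
  5 to go: {3,4,5,6,7} 5
  6 to go: {2,3,4,5,6,7} 5
  if 0:b drops first: 5 orders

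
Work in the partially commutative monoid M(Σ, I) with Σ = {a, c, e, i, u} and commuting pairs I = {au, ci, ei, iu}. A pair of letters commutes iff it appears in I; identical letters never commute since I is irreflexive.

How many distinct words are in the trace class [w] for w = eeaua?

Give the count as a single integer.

0(e) covers ∅
1(e) covers 0:e
2(a) covers 1:e
3(u) covers 1:e
4(a) covers 2:a
floor of heap: 0:e
completions by unplaced set U, small U first (add the entries for U minus each lowest piece of U):
  |U|=1: {3}:1  {4}:1
  |U|=2: {2,4}:1  {3,4}:2
  |U|=3: {2,3,4}:3
  start at 0(e): 3

3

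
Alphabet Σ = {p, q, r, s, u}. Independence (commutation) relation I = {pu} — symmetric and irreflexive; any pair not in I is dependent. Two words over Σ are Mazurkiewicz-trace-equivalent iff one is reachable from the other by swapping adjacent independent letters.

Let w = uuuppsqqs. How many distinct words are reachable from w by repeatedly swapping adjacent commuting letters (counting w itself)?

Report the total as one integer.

0(u) covers ∅
1(u) covers 0:u
2(u) covers 1:u
3(p) covers ∅
4(p) covers 3:p
5(s) covers 2:u, 4:p
6(q) covers 5:s
7(q) covers 6:q
8(s) covers 7:q
floor of heap: 0:u, 3:p
completions by unplaced set U, small U first (add the entries for U minus each lowest piece of U):
  |U|=1: {8}:1
  |U|=2: {7,8}:1
  |U|=3: {6,7,8}:1
  |U|=4: {5,6,7,8}:1
  |U|=5: {2,5,6,7,8}:1  {4,5,6,7,8}:1
  |U|=6: {1,2,5,6,7,8}:1  {2,4,5,6,7,8}:2  {3,4,5,6,7,8}:1
  |U|=7: {0,1,2,5,6,7,8}:1  {1,2,4,5,6,7,8}:3  {2,3,4,5,6,7,8}:3
  start at 0(u): 6
  start at 3(p): 4
sum over floor = 10

10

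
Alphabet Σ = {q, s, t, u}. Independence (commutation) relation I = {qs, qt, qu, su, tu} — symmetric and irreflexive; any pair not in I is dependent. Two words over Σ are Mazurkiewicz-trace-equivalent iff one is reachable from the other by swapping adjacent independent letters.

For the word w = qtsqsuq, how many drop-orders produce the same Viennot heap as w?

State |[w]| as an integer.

0(q) covers ∅
1(t) covers ∅
2(s) covers 1:t
3(q) covers 0:q
4(s) covers 2:s
5(u) covers ∅
6(q) covers 3:q
floor of heap: 0:q, 1:t, 5:u
completions by unplaced set U, small U first (add the entries for U minus each lowest piece of U):
  |U|=1: {4}:1  {5}:1  {6}:1
  |U|=2: {2,4}:1  {3,6}:1  {4,5}:2  {4,6}:2  {5,6}:2
  |U|=3: {0,3,6}:1  {1,2,4}:1  {2,4,5}:3  {2,4,6}:3  {3,4,6}:3  {3,5,6}:3  {4,5,6}:6
  |U|=4: {0,3,4,6}:4  {0,3,5,6}:4  {1,2,4,5}:4  {1,2,4,6}:4  {2,3,4,6}:6  {2,4,5,6}:12  {3,4,5,6}:12
  |U|=5: {0,2,3,4,6}:10  {0,3,4,5,6}:20  {1,2,3,4,6}:10  {1,2,4,5,6}:20  {2,3,4,5,6}:30
  start at 0(q): 60
  start at 1(t): 60
  start at 5(u): 20
sum over floor = 140

140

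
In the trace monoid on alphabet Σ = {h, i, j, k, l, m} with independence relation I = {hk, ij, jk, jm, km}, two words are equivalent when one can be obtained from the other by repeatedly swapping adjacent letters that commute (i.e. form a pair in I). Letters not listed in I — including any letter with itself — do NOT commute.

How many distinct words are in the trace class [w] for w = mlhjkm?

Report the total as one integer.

8

0(m) covers ∅
1(l) covers 0:m
2(h) covers 1:l
3(j) covers 2:h
4(k) covers 1:l
5(m) covers 2:h
floor of heap: 0:m
completions by unplaced set U, small U first (add the entries for U minus each lowest piece of U):
  |U|=1: {3}:1  {4}:1  {5}:1
  |U|=2: {3,4}:2  {3,5}:2  {4,5}:2
  |U|=3: {2,3,5}:2  {3,4,5}:6
  |U|=4: {2,3,4,5}:8
  start at 0(m): 8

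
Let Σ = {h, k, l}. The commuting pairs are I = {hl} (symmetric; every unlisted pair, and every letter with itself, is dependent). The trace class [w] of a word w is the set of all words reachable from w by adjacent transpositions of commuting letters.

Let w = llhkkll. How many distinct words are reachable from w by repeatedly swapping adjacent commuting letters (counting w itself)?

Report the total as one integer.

piece 0:l — minimal
piece 1:l rests on {0:l}
piece 2:h — minimal
piece 3:k rests on {1:l, 2:h}
piece 4:k rests on {3:k}
piece 5:l rests on {4:k}
piece 6:l rests on {5:l}
minimal pieces: {0:l, 2:h}
ways to finish when only these pieces remain (= sum over removing one remaining piece with nothing left below it):
  1 left: {6}→1
  2 left: {5,6}→1
  3 left: {4,5,6}→1
  4 left: {3,4,5,6}→1
  5 left: {1,3,4,5,6}→1  {2,3,4,5,6}→1
  placing 0:l first → 2 extensions
  placing 2:h first → 1 extensions
total linear extensions = 3

3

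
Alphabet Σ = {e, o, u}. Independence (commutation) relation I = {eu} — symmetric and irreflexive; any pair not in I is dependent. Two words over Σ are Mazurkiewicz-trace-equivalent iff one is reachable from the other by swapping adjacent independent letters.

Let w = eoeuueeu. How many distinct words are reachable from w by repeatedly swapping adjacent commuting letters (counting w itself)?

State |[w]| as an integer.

#0=e has no predecessor
#1=o depends on [0:e]
#2=e depends on [1:o]
#3=u depends on [1:o]
#4=u depends on [3:u]
#5=e depends on [2:e]
#6=e depends on [5:e]
#7=u depends on [4:u]
sources: [0:e]
N(rest) = Σ N(rest − s) over sources s of rest; N(one piece) = 1:
  size 1 → [6]=1  [7]=1
  size 2 → [4,7]=1  [5,6]=1  [6,7]=2
  size 3 → [2,5,6]=1  [3,4,7]=1  [4,6,7]=3  [5,6,7]=3
  size 4 → [2,5,6,7]=4  [3,4,6,7]=4  [4,5,6,7]=6
  size 5 → [2,4,5,6,7]=10  [3,4,5,6,7]=10
  size 6 → [2,3,4,5,6,7]=20
  first=0(e) contributes 20

20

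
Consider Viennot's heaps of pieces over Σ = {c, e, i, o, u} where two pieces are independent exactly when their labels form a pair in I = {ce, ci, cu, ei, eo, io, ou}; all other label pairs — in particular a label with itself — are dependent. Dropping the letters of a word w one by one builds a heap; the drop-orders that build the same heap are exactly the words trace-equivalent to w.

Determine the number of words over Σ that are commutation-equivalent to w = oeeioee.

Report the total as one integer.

105

#0=o has no predecessor
#1=e has no predecessor
#2=e depends on [1:e]
#3=i has no predecessor
#4=o depends on [0:o]
#5=e depends on [2:e]
#6=e depends on [5:e]
sources: [0:o, 1:e, 3:i]
N(rest) = Σ N(rest − s) over sources s of rest; N(one piece) = 1:
  size 1 → [3]=1  [4]=1  [6]=1
  size 2 → [0,4]=1  [3,4]=2  [3,6]=2  [4,6]=2  [5,6]=1
  size 3 → [0,3,4]=3  [0,4,6]=3  [2,5,6]=1  [3,4,6]=6  [3,5,6]=3  [4,5,6]=3
  size 4 → [0,3,4,6]=12  [0,4,5,6]=6  [1,2,5,6]=1  [2,3,5,6]=4  [2,4,5,6]=4  [3,4,5,6]=12
  size 5 → [0,2,4,5,6]=10  [0,3,4,5,6]=30  [1,2,3,5,6]=5  [1,2,4,5,6]=5  [2,3,4,5,6]=20
  first=0(o) contributes 30
  first=1(e) contributes 60
  first=3(i) contributes 15
|[w]| = 105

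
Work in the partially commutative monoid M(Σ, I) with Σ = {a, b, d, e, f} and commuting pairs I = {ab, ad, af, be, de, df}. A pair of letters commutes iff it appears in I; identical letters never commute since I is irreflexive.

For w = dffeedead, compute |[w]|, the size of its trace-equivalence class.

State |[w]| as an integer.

84

0(d) covers ∅
1(f) covers ∅
2(f) covers 1:f
3(e) covers 2:f
4(e) covers 3:e
5(d) covers 0:d
6(e) covers 4:e
7(a) covers 6:e
8(d) covers 5:d
floor of heap: 0:d, 1:f
completions by unplaced set U, small U first (add the entries for U minus each lowest piece of U):
  |U|=1: {7}:1  {8}:1
  |U|=2: {5,8}:1  {6,7}:1  {7,8}:2
  |U|=3: {0,5,8}:1  {4,6,7}:1  {5,7,8}:3  {6,7,8}:3
  |U|=4: {0,5,7,8}:4  {3,4,6,7}:1  {4,6,7,8}:4  {5,6,7,8}:6
  |U|=5: {0,5,6,7,8}:10  {2,3,4,6,7}:1  {3,4,6,7,8}:5  {4,5,6,7,8}:10
  |U|=6: {0,4,5,6,7,8}:20  {1,2,3,4,6,7}:1  {2,3,4,6,7,8}:6  {3,4,5,6,7,8}:15
  |U|=7: {0,3,4,5,6,7,8}:35  {1,2,3,4,6,7,8}:7  {2,3,4,5,6,7,8}:21
  start at 0(d): 28
  start at 1(f): 56
sum over floor = 84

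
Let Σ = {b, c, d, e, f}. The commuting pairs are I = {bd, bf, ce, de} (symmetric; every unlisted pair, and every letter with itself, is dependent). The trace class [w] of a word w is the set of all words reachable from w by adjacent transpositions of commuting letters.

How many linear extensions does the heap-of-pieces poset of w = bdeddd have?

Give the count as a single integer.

15

#0=b has no predecessor
#1=d has no predecessor
#2=e depends on [0:b]
#3=d depends on [1:d]
#4=d depends on [3:d]
#5=d depends on [4:d]
sources: [0:b, 1:d]
N(rest) = Σ N(rest − s) over sources s of rest; N(one piece) = 1:
  size 1 → [2]=1  [5]=1
  size 2 → [0,2]=1  [2,5]=2  [4,5]=1
  size 3 → [0,2,5]=3  [2,4,5]=3  [3,4,5]=1
  size 4 → [0,2,4,5]=6  [1,3,4,5]=1  [2,3,4,5]=4
  first=0(b) contributes 5
  first=1(d) contributes 10
|[w]| = 15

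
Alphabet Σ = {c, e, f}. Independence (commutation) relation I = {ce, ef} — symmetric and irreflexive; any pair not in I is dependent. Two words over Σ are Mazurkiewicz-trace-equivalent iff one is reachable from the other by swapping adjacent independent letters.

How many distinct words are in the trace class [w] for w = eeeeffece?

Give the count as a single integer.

drop 0:e onto floor
drop 1:e onto {0:e}
drop 2:e onto {1:e}
drop 3:e onto {2:e}
drop 4:f onto floor
drop 5:f onto {4:f}
drop 6:e onto {3:e}
drop 7:c onto {5:f}
drop 8:e onto {6:e}
ground layer = {0:e, 4:f}
drop-orders for the pieces not yet dropped (sum over which currently-grounded one goes next):
  1 to go: {7} 1  {8} 1
  2 to go: {5,7} 1  {6,8} 1  {7,8} 2
  3 to go: {3,6,8} 1  {4,5,7} 1  {5,7,8} 3  {6,7,8} 3
  4 to go: {2,3,6,8} 1  {3,6,7,8} 4  {4,5,7,8} 4  {5,6,7,8} 6
  5 to go: {1,2,3,6,8} 1  {2,3,6,7,8} 5  {3,5,6,7,8} 10  {4,5,6,7,8} 10
  6 to go: {0,1,2,3,6,8} 1  {1,2,3,6,7,8} 6  {2,3,5,6,7,8} 15  {3,4,5,6,7,8} 20
  7 to go: {0,1,2,3,6,7,8} 7  {1,2,3,5,6,7,8} 21  {2,3,4,5,6,7,8} 35
  if 0:e drops first: 56 orders
  if 4:f drops first: 28 orders
heap linearizations: 84

84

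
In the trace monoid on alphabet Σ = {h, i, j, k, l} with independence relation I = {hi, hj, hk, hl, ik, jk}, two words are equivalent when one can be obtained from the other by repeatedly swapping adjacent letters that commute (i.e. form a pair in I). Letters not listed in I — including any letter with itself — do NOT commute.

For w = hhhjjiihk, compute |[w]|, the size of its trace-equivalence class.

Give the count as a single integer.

0(h) covers ∅
1(h) covers 0:h
2(h) covers 1:h
3(j) covers ∅
4(j) covers 3:j
5(i) covers 4:j
6(i) covers 5:i
7(h) covers 2:h
8(k) covers ∅
floor of heap: 0:h, 3:j, 8:k
completions by unplaced set U, small U first (add the entries for U minus each lowest piece of U):
  |U|=1: {6}:1  {7}:1  {8}:1
  |U|=2: {2,7}:1  {5,6}:1  {6,7}:2  {6,8}:2  {7,8}:2
  |U|=3: {1,2,7}:1  {2,6,7}:3  {2,7,8}:3  {4,5,6}:1  {5,6,7}:3  {5,6,8}:3  {6,7,8}:6
  |U|=4: {0,1,2,7}:1  {1,2,6,7}:4  {1,2,7,8}:4  {2,5,6,7}:6  {2,6,7,8}:12  {3,4,5,6}:1  {4,5,6,7}:4  {4,5,6,8}:4  {5,6,7,8}:12
  |U|=5: {0,1,2,6,7}:5  {0,1,2,7,8}:5  {1,2,5,6,7}:10  {1,2,6,7,8}:20  {2,4,5,6,7}:10  {2,5,6,7,8}:30  {3,4,5,6,7}:5  {3,4,5,6,8}:5  {4,5,6,7,8}:20
  |U|=6: {0,1,2,5,6,7}:15  {0,1,2,6,7,8}:30  {1,2,4,5,6,7}:20  {1,2,5,6,7,8}:60  {2,3,4,5,6,7}:15  {2,4,5,6,7,8}:60  {3,4,5,6,7,8}:30
  |U|=7: {0,1,2,4,5,6,7}:35  {0,1,2,5,6,7,8}:105  {1,2,3,4,5,6,7}:35  {1,2,4,5,6,7,8}:140  {2,3,4,5,6,7,8}:105
  start at 0(h): 280
  start at 3(j): 280
  start at 8(k): 70
sum over floor = 630

630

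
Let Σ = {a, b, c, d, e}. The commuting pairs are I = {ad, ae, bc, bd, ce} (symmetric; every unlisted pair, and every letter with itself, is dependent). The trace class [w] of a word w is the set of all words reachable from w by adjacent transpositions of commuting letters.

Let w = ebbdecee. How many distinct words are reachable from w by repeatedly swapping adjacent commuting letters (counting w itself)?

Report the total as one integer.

15

piece 0:e — minimal
piece 1:b rests on {0:e}
piece 2:b rests on {1:b}
piece 3:d rests on {0:e}
piece 4:e rests on {2:b, 3:d}
piece 5:c rests on {3:d}
piece 6:e rests on {4:e}
piece 7:e rests on {6:e}
minimal pieces: {0:e}
ways to finish when only these pieces remain (= sum over removing one remaining piece with nothing left below it):
  1 left: {5}→1  {7}→1
  2 left: {5,7}→2  {6,7}→1
  3 left: {4,6,7}→1  {5,6,7}→3
  4 left: {2,4,6,7}→1  {4,5,6,7}→4
  5 left: {1,2,4,6,7}→1  {2,4,5,6,7}→5  {3,4,5,6,7}→4
  6 left: {1,2,4,5,6,7}→6  {2,3,4,5,6,7}→9
  placing 0:e first → 15 extensions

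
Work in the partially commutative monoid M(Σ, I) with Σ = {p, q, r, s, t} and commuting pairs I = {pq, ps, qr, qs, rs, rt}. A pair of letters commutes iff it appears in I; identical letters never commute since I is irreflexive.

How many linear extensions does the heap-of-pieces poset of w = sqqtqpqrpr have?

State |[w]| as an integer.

45

drop 0:s onto floor
drop 1:q onto floor
drop 2:q onto {1:q}
drop 3:t onto {0:s, 2:q}
drop 4:q onto {3:t}
drop 5:p onto {3:t}
drop 6:q onto {4:q}
drop 7:r onto {5:p}
drop 8:p onto {7:r}
drop 9:r onto {8:p}
ground layer = {0:s, 1:q}
drop-orders for the pieces not yet dropped (sum over which currently-grounded one goes next):
  1 to go: {6} 1  {9} 1
  2 to go: {4,6} 1  {6,9} 2  {8,9} 1
  3 to go: {4,6,9} 3  {6,8,9} 3  {7,8,9} 1
  4 to go: {4,6,8,9} 6  {5,7,8,9} 1  {6,7,8,9} 4
  5 to go: {4,6,7,8,9} 10  {5,6,7,8,9} 5
  6 to go: {4,5,6,7,8,9} 15
  7 to go: {3,4,5,6,7,8,9} 15
  8 to go: {0,3,4,5,6,7,8,9} 15  {2,3,4,5,6,7,8,9} 15
  if 0:s drops first: 15 orders
  if 1:q drops first: 30 orders
heap linearizations: 45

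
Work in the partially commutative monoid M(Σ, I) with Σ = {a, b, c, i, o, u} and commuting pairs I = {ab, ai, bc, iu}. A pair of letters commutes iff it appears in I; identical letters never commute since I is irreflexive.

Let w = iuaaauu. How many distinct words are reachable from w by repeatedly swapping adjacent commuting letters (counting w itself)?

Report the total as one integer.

piece 0:i — minimal
piece 1:u — minimal
piece 2:a rests on {1:u}
piece 3:a rests on {2:a}
piece 4:a rests on {3:a}
piece 5:u rests on {4:a}
piece 6:u rests on {5:u}
minimal pieces: {0:i, 1:u}
ways to finish when only these pieces remain (= sum over removing one remaining piece with nothing left below it):
  1 left: {0}→1  {6}→1
  2 left: {0,6}→2  {5,6}→1
  3 left: {0,5,6}→3  {4,5,6}→1
  4 left: {0,4,5,6}→4  {3,4,5,6}→1
  5 left: {0,3,4,5,6}→5  {2,3,4,5,6}→1
  placing 0:i first → 1 extensions
  placing 1:u first → 6 extensions
total linear extensions = 7

7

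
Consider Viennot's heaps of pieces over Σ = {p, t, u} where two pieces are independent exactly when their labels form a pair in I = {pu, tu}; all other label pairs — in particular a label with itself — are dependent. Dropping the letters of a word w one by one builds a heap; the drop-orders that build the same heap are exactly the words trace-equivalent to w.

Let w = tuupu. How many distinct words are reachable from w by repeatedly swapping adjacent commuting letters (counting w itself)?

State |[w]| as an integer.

10

#0=t has no predecessor
#1=u has no predecessor
#2=u depends on [1:u]
#3=p depends on [0:t]
#4=u depends on [2:u]
sources: [0:t, 1:u]
N(rest) = Σ N(rest − s) over sources s of rest; N(one piece) = 1:
  size 1 → [3]=1  [4]=1
  size 2 → [0,3]=1  [2,4]=1  [3,4]=2
  size 3 → [0,3,4]=3  [1,2,4]=1  [2,3,4]=3
  first=0(t) contributes 4
  first=1(u) contributes 6
|[w]| = 10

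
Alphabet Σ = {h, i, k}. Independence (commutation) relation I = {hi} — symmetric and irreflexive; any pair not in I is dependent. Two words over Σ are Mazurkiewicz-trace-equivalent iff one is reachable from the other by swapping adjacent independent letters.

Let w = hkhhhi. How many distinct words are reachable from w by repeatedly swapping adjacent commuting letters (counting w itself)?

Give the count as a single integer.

4

#0=h has no predecessor
#1=k depends on [0:h]
#2=h depends on [1:k]
#3=h depends on [2:h]
#4=h depends on [3:h]
#5=i depends on [1:k]
sources: [0:h]
N(rest) = Σ N(rest − s) over sources s of rest; N(one piece) = 1:
  size 1 → [4]=1  [5]=1
  size 2 → [3,4]=1  [4,5]=2
  size 3 → [2,3,4]=1  [3,4,5]=3
  size 4 → [2,3,4,5]=4
  first=0(h) contributes 4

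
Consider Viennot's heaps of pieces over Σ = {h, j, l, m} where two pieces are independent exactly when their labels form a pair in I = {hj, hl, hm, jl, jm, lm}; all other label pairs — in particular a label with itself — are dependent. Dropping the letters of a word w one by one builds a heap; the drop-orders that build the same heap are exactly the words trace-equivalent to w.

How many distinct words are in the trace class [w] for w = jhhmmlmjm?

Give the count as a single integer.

3780

0(j) covers ∅
1(h) covers ∅
2(h) covers 1:h
3(m) covers ∅
4(m) covers 3:m
5(l) covers ∅
6(m) covers 4:m
7(j) covers 0:j
8(m) covers 6:m
floor of heap: 0:j, 1:h, 3:m, 5:l
completions by unplaced set U, small U first (add the entries for U minus each lowest piece of U):
  |U|=1: {2}:1  {5}:1  {7}:1  {8}:1
  |U|=2: {0,7}:1  {1,2}:1  {2,5}:2  {2,7}:2  {2,8}:2  {5,7}:2  {5,8}:2  {6,8}:1  {7,8}:2
  |U|=3: {0,2,7}:3  {0,5,7}:3  {0,7,8}:3  {1,2,5}:3  {1,2,7}:3  {1,2,8}:3  {2,5,7}:6  {2,5,8}:6  {2,6,8}:3  {2,7,8}:6  {4,6,8}:1  {5,6,8}:3  {5,7,8}:6  {6,7,8}:3
  |U|=4: {0,1,2,7}:6  {0,2,5,7}:12  {0,2,7,8}:12  {0,5,7,8}:12  {0,6,7,8}:6  {1,2,5,7}:12  {1,2,5,8}:12  {1,2,6,8}:6  {1,2,7,8}:12  {2,4,6,8}:4  {2,5,6,8}:12  {2,5,7,8}:24  {2,6,7,8}:12  {3,4,6,8}:1  {4,5,6,8}:4  {4,6,7,8}:4  {5,6,7,8}:12
  |U|=5: {0,1,2,5,7}:30  {0,1,2,7,8}:30  {0,2,5,7,8}:60  {0,2,6,7,8}:30  {0,4,6,7,8}:10  {0,5,6,7,8}:30  {1,2,4,6,8}:10  {1,2,5,6,8}:30  {1,2,5,7,8}:60  {1,2,6,7,8}:30  {2,3,4,6,8}:5  {2,4,5,6,8}:20  {2,4,6,7,8}:20  {2,5,6,7,8}:60  {3,4,5,6,8}:5  {3,4,6,7,8}:5  {4,5,6,7,8}:20
  |U|=6: {0,1,2,5,7,8}:180  {0,1,2,6,7,8}:90  {0,2,4,6,7,8}:60  {0,2,5,6,7,8}:180  {0,3,4,6,7,8}:15  {0,4,5,6,7,8}:60  {1,2,3,4,6,8}:15  {1,2,4,5,6,8}:60  {1,2,4,6,7,8}:60  {1,2,5,6,7,8}:180  {2,3,4,5,6,8}:30  {2,3,4,6,7,8}:30  {2,4,5,6,7,8}:120  {3,4,5,6,7,8}:30
  |U|=7: {0,1,2,4,6,7,8}:210  {0,1,2,5,6,7,8}:630  {0,2,3,4,6,7,8}:105  {0,2,4,5,6,7,8}:420  {0,3,4,5,6,7,8}:105  {1,2,3,4,5,6,8}:105  {1,2,3,4,6,7,8}:105  {1,2,4,5,6,7,8}:420  {2,3,4,5,6,7,8}:210
  start at 0(j): 840
  start at 1(h): 840
  start at 3(m): 1680
  start at 5(l): 420
sum over floor = 3780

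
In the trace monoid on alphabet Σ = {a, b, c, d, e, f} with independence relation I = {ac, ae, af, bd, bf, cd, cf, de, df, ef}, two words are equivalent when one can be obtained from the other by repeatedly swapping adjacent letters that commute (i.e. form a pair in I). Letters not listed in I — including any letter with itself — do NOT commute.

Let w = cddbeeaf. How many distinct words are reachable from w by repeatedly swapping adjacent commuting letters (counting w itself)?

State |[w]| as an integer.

248

piece 0:c — minimal
piece 1:d — minimal
piece 2:d rests on {1:d}
piece 3:b rests on {0:c}
piece 4:e rests on {3:b}
piece 5:e rests on {4:e}
piece 6:a rests on {2:d, 3:b}
piece 7:f — minimal
minimal pieces: {0:c, 1:d, 7:f}
ways to finish when only these pieces remain (= sum over removing one remaining piece with nothing left below it):
  1 left: {5}→1  {6}→1  {7}→1
  2 left: {2,6}→1  {4,5}→1  {5,6}→2  {5,7}→2  {6,7}→2
  3 left: {1,2,6}→1  {2,5,6}→3  {2,6,7}→3  {4,5,6}→3  {4,5,7}→3  {5,6,7}→6
  4 left: {1,2,5,6}→4  {1,2,6,7}→4  {2,4,5,6}→6  {2,5,6,7}→12  {3,4,5,6}→3  {4,5,6,7}→12
  5 left: {0,3,4,5,6}→3  {1,2,4,5,6}→10  {1,2,5,6,7}→20  {2,3,4,5,6}→9  {2,4,5,6,7}→30  {3,4,5,6,7}→15
  6 left: {0,2,3,4,5,6}→12  {0,3,4,5,6,7}→18  {1,2,3,4,5,6}→19  {1,2,4,5,6,7}→60  {2,3,4,5,6,7}→54
  placing 0:c first → 133 extensions
  placing 1:d first → 84 extensions
  placing 7:f first → 31 extensions
total linear extensions = 248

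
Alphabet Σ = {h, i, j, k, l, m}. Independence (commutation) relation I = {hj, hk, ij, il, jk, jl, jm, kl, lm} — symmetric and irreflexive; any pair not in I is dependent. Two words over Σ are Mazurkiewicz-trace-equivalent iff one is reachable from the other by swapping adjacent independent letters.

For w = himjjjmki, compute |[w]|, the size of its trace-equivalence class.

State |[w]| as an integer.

84

piece 0:h — minimal
piece 1:i rests on {0:h}
piece 2:m rests on {1:i}
piece 3:j — minimal
piece 4:j rests on {3:j}
piece 5:j rests on {4:j}
piece 6:m rests on {2:m}
piece 7:k rests on {6:m}
piece 8:i rests on {7:k}
minimal pieces: {0:h, 3:j}
ways to finish when only these pieces remain (= sum over removing one remaining piece with nothing left below it):
  1 left: {5}→1  {8}→1
  2 left: {4,5}→1  {5,8}→2  {7,8}→1
  3 left: {3,4,5}→1  {4,5,8}→3  {5,7,8}→3  {6,7,8}→1
  4 left: {2,6,7,8}→1  {3,4,5,8}→4  {4,5,7,8}→6  {5,6,7,8}→4
  5 left: {1,2,6,7,8}→1  {2,5,6,7,8}→5  {3,4,5,7,8}→10  {4,5,6,7,8}→10
  6 left: {0,1,2,6,7,8}→1  {1,2,5,6,7,8}→6  {2,4,5,6,7,8}→15  {3,4,5,6,7,8}→20
  7 left: {0,1,2,5,6,7,8}→7  {1,2,4,5,6,7,8}→21  {2,3,4,5,6,7,8}→35
  placing 0:h first → 56 extensions
  placing 3:j first → 28 extensions
total linear extensions = 84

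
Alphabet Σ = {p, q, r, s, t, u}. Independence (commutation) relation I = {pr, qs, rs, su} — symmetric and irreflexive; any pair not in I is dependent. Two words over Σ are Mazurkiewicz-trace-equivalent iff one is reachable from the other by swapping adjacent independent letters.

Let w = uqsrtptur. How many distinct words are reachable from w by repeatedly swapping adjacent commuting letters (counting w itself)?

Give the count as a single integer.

drop 0:u onto floor
drop 1:q onto {0:u}
drop 2:s onto floor
drop 3:r onto {1:q}
drop 4:t onto {2:s, 3:r}
drop 5:p onto {4:t}
drop 6:t onto {5:p}
drop 7:u onto {6:t}
drop 8:r onto {7:u}
ground layer = {0:u, 2:s}
drop-orders for the pieces not yet dropped (sum over which currently-grounded one goes next):
  1 to go: {8} 1
  2 to go: {7,8} 1
  3 to go: {6,7,8} 1
  4 to go: {5,6,7,8} 1
  5 to go: {4,5,6,7,8} 1
  6 to go: {2,4,5,6,7,8} 1  {3,4,5,6,7,8} 1
  7 to go: {1,3,4,5,6,7,8} 1  {2,3,4,5,6,7,8} 2
  if 0:u drops first: 3 orders
  if 2:s drops first: 1 orders
heap linearizations: 4

4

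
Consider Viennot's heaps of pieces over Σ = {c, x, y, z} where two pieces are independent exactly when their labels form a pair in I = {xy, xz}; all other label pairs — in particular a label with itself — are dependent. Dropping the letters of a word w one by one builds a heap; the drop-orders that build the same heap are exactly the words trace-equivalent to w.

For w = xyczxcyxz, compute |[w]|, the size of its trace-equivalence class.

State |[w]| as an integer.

drop 0:x onto floor
drop 1:y onto floor
drop 2:c onto {0:x, 1:y}
drop 3:z onto {2:c}
drop 4:x onto {2:c}
drop 5:c onto {3:z, 4:x}
drop 6:y onto {5:c}
drop 7:x onto {5:c}
drop 8:z onto {6:y}
ground layer = {0:x, 1:y}
drop-orders for the pieces not yet dropped (sum over which currently-grounded one goes next):
  1 to go: {7} 1  {8} 1
  2 to go: {6,8} 1  {7,8} 2
  3 to go: {6,7,8} 3
  4 to go: {5,6,7,8} 3
  5 to go: {3,5,6,7,8} 3  {4,5,6,7,8} 3
  6 to go: {3,4,5,6,7,8} 6
  7 to go: {2,3,4,5,6,7,8} 6
  if 0:x drops first: 6 orders
  if 1:y drops first: 6 orders
heap linearizations: 12

12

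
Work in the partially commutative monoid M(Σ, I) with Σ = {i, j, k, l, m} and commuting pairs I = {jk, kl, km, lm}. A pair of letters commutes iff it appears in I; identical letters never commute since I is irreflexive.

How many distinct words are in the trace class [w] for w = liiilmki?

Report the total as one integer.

#0=l has no predecessor
#1=i depends on [0:l]
#2=i depends on [1:i]
#3=i depends on [2:i]
#4=l depends on [3:i]
#5=m depends on [3:i]
#6=k depends on [3:i]
#7=i depends on [4:l, 5:m, 6:k]
sources: [0:l]
N(rest) = Σ N(rest − s) over sources s of rest; N(one piece) = 1:
  size 1 → [7]=1
  size 2 → [4,7]=1  [5,7]=1  [6,7]=1
  size 3 → [4,5,7]=2  [4,6,7]=2  [5,6,7]=2
  size 4 → [4,5,6,7]=6
  size 5 → [3,4,5,6,7]=6
  size 6 → [2,3,4,5,6,7]=6
  first=0(l) contributes 6

6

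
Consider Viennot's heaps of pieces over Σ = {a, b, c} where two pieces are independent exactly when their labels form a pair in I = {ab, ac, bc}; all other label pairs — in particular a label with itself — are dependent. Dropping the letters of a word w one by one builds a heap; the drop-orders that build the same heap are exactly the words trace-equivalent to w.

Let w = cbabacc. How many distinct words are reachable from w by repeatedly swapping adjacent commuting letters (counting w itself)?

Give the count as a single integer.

0(c) covers ∅
1(b) covers ∅
2(a) covers ∅
3(b) covers 1:b
4(a) covers 2:a
5(c) covers 0:c
6(c) covers 5:c
floor of heap: 0:c, 1:b, 2:a
completions by unplaced set U, small U first (add the entries for U minus each lowest piece of U):
  |U|=1: {3}:1  {4}:1  {6}:1
  |U|=2: {1,3}:1  {2,4}:1  {3,4}:2  {3,6}:2  {4,6}:2  {5,6}:1
  |U|=3: {0,5,6}:1  {1,3,4}:3  {1,3,6}:3  {2,3,4}:3  {2,4,6}:3  {3,4,6}:6  {3,5,6}:3  {4,5,6}:3
  |U|=4: {0,3,5,6}:4  {0,4,5,6}:4  {1,2,3,4}:6  {1,3,4,6}:12  {1,3,5,6}:6  {2,3,4,6}:12  {2,4,5,6}:6  {3,4,5,6}:12
  |U|=5: {0,1,3,5,6}:10  {0,2,4,5,6}:10  {0,3,4,5,6}:20  {1,2,3,4,6}:30  {1,3,4,5,6}:30  {2,3,4,5,6}:30
  start at 0(c): 90
  start at 1(b): 60
  start at 2(a): 60
sum over floor = 210

210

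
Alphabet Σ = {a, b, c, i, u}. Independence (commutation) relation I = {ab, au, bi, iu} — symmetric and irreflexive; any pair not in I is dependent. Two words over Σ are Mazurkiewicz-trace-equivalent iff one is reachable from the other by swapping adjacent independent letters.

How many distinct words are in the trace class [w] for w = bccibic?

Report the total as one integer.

3

drop 0:b onto floor
drop 1:c onto {0:b}
drop 2:c onto {1:c}
drop 3:i onto {2:c}
drop 4:b onto {2:c}
drop 5:i onto {3:i}
drop 6:c onto {4:b, 5:i}
ground layer = {0:b}
drop-orders for the pieces not yet dropped (sum over which currently-grounded one goes next):
  1 to go: {6} 1
  2 to go: {4,6} 1  {5,6} 1
  3 to go: {3,5,6} 1  {4,5,6} 2
  4 to go: {3,4,5,6} 3
  5 to go: {2,3,4,5,6} 3
  if 0:b drops first: 3 orders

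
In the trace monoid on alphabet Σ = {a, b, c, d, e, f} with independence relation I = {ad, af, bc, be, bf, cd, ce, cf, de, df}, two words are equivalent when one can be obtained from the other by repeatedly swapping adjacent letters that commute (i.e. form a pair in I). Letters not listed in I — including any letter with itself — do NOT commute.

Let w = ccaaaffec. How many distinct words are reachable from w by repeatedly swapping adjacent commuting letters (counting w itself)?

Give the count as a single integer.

49

drop 0:c onto floor
drop 1:c onto {0:c}
drop 2:a onto {1:c}
drop 3:a onto {2:a}
drop 4:a onto {3:a}
drop 5:f onto floor
drop 6:f onto {5:f}
drop 7:e onto {4:a, 6:f}
drop 8:c onto {4:a}
ground layer = {0:c, 5:f}
drop-orders for the pieces not yet dropped (sum over which currently-grounded one goes next):
  1 to go: {7} 1  {8} 1
  2 to go: {6,7} 1  {7,8} 2
  3 to go: {4,7,8} 2  {5,6,7} 1  {6,7,8} 3
  4 to go: {3,4,7,8} 2  {4,6,7,8} 5  {5,6,7,8} 4
  5 to go: {2,3,4,7,8} 2  {3,4,6,7,8} 7  {4,5,6,7,8} 9
  6 to go: {1,2,3,4,7,8} 2  {2,3,4,6,7,8} 9  {3,4,5,6,7,8} 16
  7 to go: {0,1,2,3,4,7,8} 2  {1,2,3,4,6,7,8} 11  {2,3,4,5,6,7,8} 25
  if 0:c drops first: 36 orders
  if 5:f drops first: 13 orders
heap linearizations: 49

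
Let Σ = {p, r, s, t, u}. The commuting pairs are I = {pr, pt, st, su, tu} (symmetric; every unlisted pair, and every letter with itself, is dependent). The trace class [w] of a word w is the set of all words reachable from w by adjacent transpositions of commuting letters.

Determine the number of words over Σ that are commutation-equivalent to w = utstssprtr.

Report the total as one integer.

264

0(u) covers ∅
1(t) covers ∅
2(s) covers ∅
3(t) covers 1:t
4(s) covers 2:s
5(s) covers 4:s
6(p) covers 0:u, 5:s
7(r) covers 0:u, 3:t, 5:s
8(t) covers 7:r
9(r) covers 8:t
floor of heap: 0:u, 1:t, 2:s
completions by unplaced set U, small U first (add the entries for U minus each lowest piece of U):
  |U|=1: {6}:1  {9}:1
  |U|=2: {6,9}:2  {8,9}:1
  |U|=3: {6,8,9}:3  {7,8,9}:1
  |U|=4: {3,7,8,9}:1  {6,7,8,9}:4
  |U|=5: {0,6,7,8,9}:4  {1,3,7,8,9}:1  {3,6,7,8,9}:5  {5,6,7,8,9}:4
  |U|=6: {0,3,6,7,8,9}:9  {0,5,6,7,8,9}:8  {1,3,6,7,8,9}:6  {3,5,6,7,8,9}:9  {4,5,6,7,8,9}:4
  |U|=7: {0,1,3,6,7,8,9}:15  {0,3,5,6,7,8,9}:26  {0,4,5,6,7,8,9}:12  {1,3,5,6,7,8,9}:15  {2,4,5,6,7,8,9}:4  {3,4,5,6,7,8,9}:13
  |U|=8: {0,1,3,5,6,7,8,9}:56  {0,2,4,5,6,7,8,9}:16  {0,3,4,5,6,7,8,9}:51  {1,3,4,5,6,7,8,9}:28  {2,3,4,5,6,7,8,9}:17
  start at 0(u): 45
  start at 1(t): 84
  start at 2(s): 135
sum over floor = 264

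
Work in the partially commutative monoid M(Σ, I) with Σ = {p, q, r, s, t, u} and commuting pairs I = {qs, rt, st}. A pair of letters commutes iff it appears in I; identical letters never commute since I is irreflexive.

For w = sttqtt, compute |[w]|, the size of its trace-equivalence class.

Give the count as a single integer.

6

piece 0:s — minimal
piece 1:t — minimal
piece 2:t rests on {1:t}
piece 3:q rests on {2:t}
piece 4:t rests on {3:q}
piece 5:t rests on {4:t}
minimal pieces: {0:s, 1:t}
ways to finish when only these pieces remain (= sum over removing one remaining piece with nothing left below it):
  1 left: {0}→1  {5}→1
  2 left: {0,5}→2  {4,5}→1
  3 left: {0,4,5}→3  {3,4,5}→1
  4 left: {0,3,4,5}→4  {2,3,4,5}→1
  placing 0:s first → 1 extensions
  placing 1:t first → 5 extensions
total linear extensions = 6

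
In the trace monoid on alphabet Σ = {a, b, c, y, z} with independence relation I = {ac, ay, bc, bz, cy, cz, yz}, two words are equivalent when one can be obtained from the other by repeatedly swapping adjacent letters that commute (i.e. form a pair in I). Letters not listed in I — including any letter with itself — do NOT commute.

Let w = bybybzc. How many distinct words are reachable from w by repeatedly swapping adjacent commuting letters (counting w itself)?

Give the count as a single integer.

piece 0:b — minimal
piece 1:y rests on {0:b}
piece 2:b rests on {1:y}
piece 3:y rests on {2:b}
piece 4:b rests on {3:y}
piece 5:z — minimal
piece 6:c — minimal
minimal pieces: {0:b, 5:z, 6:c}
ways to finish when only these pieces remain (= sum over removing one remaining piece with nothing left below it):
  1 left: {4}→1  {5}→1  {6}→1
  2 left: {3,4}→1  {4,5}→2  {4,6}→2  {5,6}→2
  3 left: {2,3,4}→1  {3,4,5}→3  {3,4,6}→3  {4,5,6}→6
  4 left: {1,2,3,4}→1  {2,3,4,5}→4  {2,3,4,6}→4  {3,4,5,6}→12
  5 left: {0,1,2,3,4}→1  {1,2,3,4,5}→5  {1,2,3,4,6}→5  {2,3,4,5,6}→20
  placing 0:b first → 30 extensions
  placing 5:z first → 6 extensions
  placing 6:c first → 6 extensions
total linear extensions = 42

42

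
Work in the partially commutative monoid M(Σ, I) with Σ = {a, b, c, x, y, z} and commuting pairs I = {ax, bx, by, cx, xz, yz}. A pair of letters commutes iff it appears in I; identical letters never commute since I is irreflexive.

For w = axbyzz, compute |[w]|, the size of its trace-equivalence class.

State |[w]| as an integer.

14

#0=a has no predecessor
#1=x has no predecessor
#2=b depends on [0:a]
#3=y depends on [0:a, 1:x]
#4=z depends on [2:b]
#5=z depends on [4:z]
sources: [0:a, 1:x]
N(rest) = Σ N(rest − s) over sources s of rest; N(one piece) = 1:
  size 1 → [3]=1  [5]=1
  size 2 → [1,3]=1  [3,5]=2  [4,5]=1
  size 3 → [1,3,5]=3  [2,4,5]=1  [3,4,5]=3
  size 4 → [1,3,4,5]=6  [2,3,4,5]=4
  first=0(a) contributes 10
  first=1(x) contributes 4
|[w]| = 14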